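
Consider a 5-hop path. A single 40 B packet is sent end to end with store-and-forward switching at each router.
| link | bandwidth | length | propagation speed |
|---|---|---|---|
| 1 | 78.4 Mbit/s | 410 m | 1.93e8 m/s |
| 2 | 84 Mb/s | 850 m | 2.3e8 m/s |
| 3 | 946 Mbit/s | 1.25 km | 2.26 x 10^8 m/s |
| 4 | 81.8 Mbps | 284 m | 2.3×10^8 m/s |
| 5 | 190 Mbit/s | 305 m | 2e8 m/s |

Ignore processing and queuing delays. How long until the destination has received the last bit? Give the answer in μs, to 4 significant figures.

27.94 μs

L = 40 × 8 = 320 bits.
Transmission delays (L/R per hop): 4.08163, 3.80952, 0.338266, 3.91198, 1.68421 μs; sum = 13.8256 μs.
Propagation delays (d/s per hop): 2.12435, 3.69565, 5.53097, 1.23478, 1.525 μs; sum = 14.1108 μs.
End-to-end = 27.94 μs.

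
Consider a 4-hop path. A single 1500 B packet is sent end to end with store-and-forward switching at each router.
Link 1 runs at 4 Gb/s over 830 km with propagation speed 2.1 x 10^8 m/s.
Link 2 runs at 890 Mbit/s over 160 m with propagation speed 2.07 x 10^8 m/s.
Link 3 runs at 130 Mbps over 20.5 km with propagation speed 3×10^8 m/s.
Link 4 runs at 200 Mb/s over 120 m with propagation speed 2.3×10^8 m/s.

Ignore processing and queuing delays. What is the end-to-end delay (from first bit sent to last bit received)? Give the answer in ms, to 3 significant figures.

4.19 ms

L = 1500 × 8 = 12000 bits.
Transmission delays (L/R per hop): 0.003, 0.0134831, 0.0923077, 0.06 ms; sum = 0.168791 ms.
Propagation delays (d/s per hop): 3.95238, 0.000772947, 0.0683333, 0.000521739 ms; sum = 4.02201 ms.
End-to-end = 4.19 ms.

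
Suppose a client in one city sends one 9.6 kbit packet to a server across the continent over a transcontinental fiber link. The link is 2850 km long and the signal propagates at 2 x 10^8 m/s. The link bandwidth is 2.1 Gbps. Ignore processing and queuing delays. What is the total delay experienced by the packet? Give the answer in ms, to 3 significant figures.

14.3 ms

L = 9600 bits.
Transmission delay = L/R = 9600 / 2100000000 = 0.00457143 ms.
Propagation delay = d/s = 2850000 m / 200000000 m/s = 14.25 ms.
Total = 14.3 ms.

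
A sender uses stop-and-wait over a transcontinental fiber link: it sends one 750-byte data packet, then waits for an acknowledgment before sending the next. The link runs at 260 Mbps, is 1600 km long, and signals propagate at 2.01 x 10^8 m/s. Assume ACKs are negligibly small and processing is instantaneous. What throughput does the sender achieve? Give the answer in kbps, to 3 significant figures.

376 kbps

t_tx = L/R = 6000/260000000 = 2.30769e-05 s.
t_prop = 1600000/2.01e+08 = 0.0079602 s; RTT = 0.0159204 s.
Cycle = t_tx + RTT = 0.0159435 s.
Throughput = L / cycle = 6000 / 0.0159435 = 376 kbps.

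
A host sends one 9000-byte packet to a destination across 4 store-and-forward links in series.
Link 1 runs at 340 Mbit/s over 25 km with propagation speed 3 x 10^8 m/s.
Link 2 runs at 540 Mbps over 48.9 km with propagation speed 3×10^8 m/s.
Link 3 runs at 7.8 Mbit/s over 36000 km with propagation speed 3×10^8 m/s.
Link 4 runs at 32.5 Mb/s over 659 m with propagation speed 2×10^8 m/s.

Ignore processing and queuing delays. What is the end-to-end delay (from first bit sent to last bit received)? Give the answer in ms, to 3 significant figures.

132 ms

L = 9000 × 8 = 72000 bits.
Transmission delays (L/R per hop): 0.211765, 0.133333, 9.23077, 2.21538 ms; sum = 11.7913 ms.
Propagation delays (d/s per hop): 0.0833333, 0.163, 120, 0.003295 ms; sum = 120.25 ms.
End-to-end = 132 ms.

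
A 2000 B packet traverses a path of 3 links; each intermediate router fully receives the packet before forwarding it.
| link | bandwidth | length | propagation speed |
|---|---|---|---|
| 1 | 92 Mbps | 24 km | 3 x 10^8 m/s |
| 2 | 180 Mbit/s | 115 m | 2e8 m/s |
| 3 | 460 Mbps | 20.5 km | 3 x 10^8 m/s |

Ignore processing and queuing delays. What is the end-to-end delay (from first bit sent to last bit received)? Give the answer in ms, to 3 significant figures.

L = 2000 × 8 = 16000 bits.
Transmission delays (L/R per hop): 0.173913, 0.0888889, 0.0347826 ms; sum = 0.297585 ms.
Propagation delays (d/s per hop): 0.08, 0.000575, 0.0683333 ms; sum = 0.148908 ms.
End-to-end = 0.446 ms.

0.446 ms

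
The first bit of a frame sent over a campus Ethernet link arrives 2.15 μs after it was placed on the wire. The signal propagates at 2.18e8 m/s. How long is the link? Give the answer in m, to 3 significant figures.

d = s × t_prop = 2.18e+08 × 2.15e-06 = 469 m.

469 m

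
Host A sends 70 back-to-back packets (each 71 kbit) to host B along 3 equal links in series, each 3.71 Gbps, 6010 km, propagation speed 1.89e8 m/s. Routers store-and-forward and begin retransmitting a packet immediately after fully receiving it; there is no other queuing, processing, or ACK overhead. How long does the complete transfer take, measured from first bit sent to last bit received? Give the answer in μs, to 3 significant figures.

Per-hop transmission t_tx = L/R = 71000/3710000000 = 19.1375 μs.
Per-hop propagation t_prop = 6010000/189000000 = 31798.9 μs.
Pipeline fill: first packet needs 3·t_tx to clear all hops; remaining 69 packets each add one t_tx.
Total = (3+70-1)·t_tx + 3·t_prop = 72·19.1375 + 3·31798.9 = 96800 μs.

96800 μs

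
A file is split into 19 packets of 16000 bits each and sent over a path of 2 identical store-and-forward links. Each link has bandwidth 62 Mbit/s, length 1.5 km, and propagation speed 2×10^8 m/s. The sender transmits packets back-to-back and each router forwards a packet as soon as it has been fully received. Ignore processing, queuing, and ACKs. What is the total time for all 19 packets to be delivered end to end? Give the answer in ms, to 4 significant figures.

5.176 ms

Per-hop transmission t_tx = L/R = 16000/62000000 = 0.258065 ms.
Per-hop propagation t_prop = 1500/200000000 = 0.0075 ms.
Pipeline fill: first packet needs 2·t_tx to clear all hops; remaining 18 packets each add one t_tx.
Total = (2+19-1)·t_tx + 2·t_prop = 20·0.258065 + 2·0.0075 = 5.176 ms.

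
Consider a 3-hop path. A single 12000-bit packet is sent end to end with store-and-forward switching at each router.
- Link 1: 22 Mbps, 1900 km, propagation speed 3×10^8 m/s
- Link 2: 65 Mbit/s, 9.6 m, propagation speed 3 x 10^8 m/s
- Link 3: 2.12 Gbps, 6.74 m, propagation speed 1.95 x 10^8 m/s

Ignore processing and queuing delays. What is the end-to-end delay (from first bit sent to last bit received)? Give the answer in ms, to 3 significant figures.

7.07 ms

Transmission delays (L/R per hop): 0.545455, 0.184615, 0.00566038 ms; sum = 0.73573 ms.
Propagation delays (d/s per hop): 6.33333, 3.2e-05, 3.45641e-05 ms; sum = 6.3334 ms.
End-to-end = 7.07 ms.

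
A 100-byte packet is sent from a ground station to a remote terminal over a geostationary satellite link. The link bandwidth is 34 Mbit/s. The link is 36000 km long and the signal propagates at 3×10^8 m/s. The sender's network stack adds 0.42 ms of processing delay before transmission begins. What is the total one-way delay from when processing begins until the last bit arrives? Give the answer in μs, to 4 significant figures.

L = 100 × 8 = 800 bits.
Transmission delay = L/R = 800 / 34000000 = 23.5294 μs.
Propagation delay = d/s = 36000000 m / 300000000 m/s = 120000 μs.
Plus processing delay 0.42 ms = 420 μs.
Total = 120400 μs.

120400 μs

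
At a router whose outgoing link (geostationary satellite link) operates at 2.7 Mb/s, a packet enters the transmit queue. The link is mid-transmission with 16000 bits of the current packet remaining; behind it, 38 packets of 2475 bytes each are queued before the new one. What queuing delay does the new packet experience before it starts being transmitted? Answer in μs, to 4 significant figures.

Each queued packet: L/R = 19800/2700000 = 7333.33 μs.
38 queued → 278667 μs.
Plus remaining 16000 bits of current packet: 5925.93 μs.
Queuing delay = 284600 μs.

284600 μs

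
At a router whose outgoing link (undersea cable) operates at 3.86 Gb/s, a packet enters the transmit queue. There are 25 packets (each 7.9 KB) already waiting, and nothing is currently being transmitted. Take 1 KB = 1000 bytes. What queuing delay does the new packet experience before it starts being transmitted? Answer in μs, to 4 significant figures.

Each queued packet: L/R = 63200/3860000000 = 16.3731 μs.
25 queued → 409.326 μs.
Queuing delay = 409.3 μs.

409.3 μs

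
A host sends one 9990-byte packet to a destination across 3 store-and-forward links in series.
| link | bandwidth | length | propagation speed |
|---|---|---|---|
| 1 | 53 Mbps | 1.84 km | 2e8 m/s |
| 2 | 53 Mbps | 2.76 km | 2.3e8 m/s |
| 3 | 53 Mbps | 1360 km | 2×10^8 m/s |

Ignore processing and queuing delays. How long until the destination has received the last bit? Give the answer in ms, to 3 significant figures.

11.3 ms

L = 9990 × 8 = 79920 bits.
Transmission delay per hop = L/R = 79920/53000000 = 1.50792 ms; 3 hops → 4.52377 ms.
Propagation delays (d/s per hop): 0.0092, 0.012, 6.8 ms; sum = 6.8212 ms.
End-to-end = 11.3 ms.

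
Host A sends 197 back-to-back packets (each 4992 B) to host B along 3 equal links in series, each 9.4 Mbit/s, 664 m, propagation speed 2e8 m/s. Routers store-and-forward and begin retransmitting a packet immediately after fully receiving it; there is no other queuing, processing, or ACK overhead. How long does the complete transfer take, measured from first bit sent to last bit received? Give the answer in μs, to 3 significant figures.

845000 μs

Per-hop transmission t_tx = L/R = 39936/9400000 = 4248.51 μs.
Per-hop propagation t_prop = 664/200000000 = 3.32 μs.
Pipeline fill: first packet needs 3·t_tx to clear all hops; remaining 196 packets each add one t_tx.
Total = (3+197-1)·t_tx + 3·t_prop = 199·4248.51 + 3·3.32 = 845000 μs.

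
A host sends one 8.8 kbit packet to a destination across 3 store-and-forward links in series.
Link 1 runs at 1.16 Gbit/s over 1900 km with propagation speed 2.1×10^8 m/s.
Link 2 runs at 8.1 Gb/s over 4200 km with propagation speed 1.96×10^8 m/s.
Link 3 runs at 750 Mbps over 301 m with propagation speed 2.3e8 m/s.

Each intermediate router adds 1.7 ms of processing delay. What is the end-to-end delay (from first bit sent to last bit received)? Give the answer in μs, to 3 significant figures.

L = 8800 bits.
Transmission delays (L/R per hop): 7.58621, 1.08642, 11.7333 μs; sum = 20.406 μs.
Propagation delays (d/s per hop): 9047.62, 21428.6, 1.3087 μs; sum = 30477.5 μs.
Processing at 2 router(s): 2 × 1.7 ms = 3400 μs.
End-to-end = 33900 μs.

33900 μs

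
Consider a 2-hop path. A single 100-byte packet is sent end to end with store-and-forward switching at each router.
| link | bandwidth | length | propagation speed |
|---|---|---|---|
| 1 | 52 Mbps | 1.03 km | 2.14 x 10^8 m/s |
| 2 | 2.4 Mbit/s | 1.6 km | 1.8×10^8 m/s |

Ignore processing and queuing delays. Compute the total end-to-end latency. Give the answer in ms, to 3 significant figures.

0.362 ms

L = 100 × 8 = 800 bits.
Transmission delays (L/R per hop): 0.0153846, 0.333333 ms; sum = 0.348718 ms.
Propagation delays (d/s per hop): 0.00481308, 0.00888889 ms; sum = 0.013702 ms.
End-to-end = 0.362 ms.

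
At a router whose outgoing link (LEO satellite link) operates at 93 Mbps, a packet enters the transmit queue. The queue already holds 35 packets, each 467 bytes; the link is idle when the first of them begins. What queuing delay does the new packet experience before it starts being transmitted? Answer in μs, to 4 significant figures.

Each queued packet: L/R = 3736/93000000 = 40.172 μs.
35 queued → 1406.02 μs.
Queuing delay = 1406 μs.

1406 μs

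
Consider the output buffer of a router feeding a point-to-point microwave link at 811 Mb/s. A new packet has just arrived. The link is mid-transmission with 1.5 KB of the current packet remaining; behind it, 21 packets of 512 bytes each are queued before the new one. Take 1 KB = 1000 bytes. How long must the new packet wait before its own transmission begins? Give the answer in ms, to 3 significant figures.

Each queued packet: L/R = 4096/811000000 = 0.00505055 ms.
21 queued → 0.106062 ms.
Plus remaining 12000 bits of current packet: 0.0147965 ms.
Queuing delay = 0.121 ms.

0.121 ms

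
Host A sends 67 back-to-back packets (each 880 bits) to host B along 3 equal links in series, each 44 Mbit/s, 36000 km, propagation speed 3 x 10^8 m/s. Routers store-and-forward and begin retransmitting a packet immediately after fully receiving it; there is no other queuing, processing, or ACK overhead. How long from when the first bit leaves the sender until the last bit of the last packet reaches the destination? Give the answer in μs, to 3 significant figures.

361000 μs

Per-hop transmission t_tx = L/R = 880/44000000 = 20 μs.
Per-hop propagation t_prop = 36000000/300000000 = 120000 μs.
Pipeline fill: first packet needs 3·t_tx to clear all hops; remaining 66 packets each add one t_tx.
Total = (3+67-1)·t_tx + 3·t_prop = 69·20 + 3·120000 = 361000 μs.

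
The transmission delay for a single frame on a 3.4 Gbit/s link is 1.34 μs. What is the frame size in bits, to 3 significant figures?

4560 bits

L = R × t_tx = 3400000000 b/s × 1.34e-06 s = 4556 bits.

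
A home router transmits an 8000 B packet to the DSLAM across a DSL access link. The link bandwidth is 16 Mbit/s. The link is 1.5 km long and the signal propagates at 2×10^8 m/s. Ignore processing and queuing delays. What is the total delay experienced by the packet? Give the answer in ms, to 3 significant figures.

4.01 ms

L = 8000 × 8 = 64000 bits.
Transmission delay = L/R = 64000 / 16000000 = 4 ms.
Propagation delay = d/s = 1500 m / 200000000 m/s = 0.0075 ms.
Total = 4.01 ms.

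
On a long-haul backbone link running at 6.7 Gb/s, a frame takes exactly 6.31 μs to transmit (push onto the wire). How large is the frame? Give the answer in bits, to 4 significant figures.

42280 bits

L = R × t_tx = 6700000000 b/s × 6.31e-06 s = 42277 bits.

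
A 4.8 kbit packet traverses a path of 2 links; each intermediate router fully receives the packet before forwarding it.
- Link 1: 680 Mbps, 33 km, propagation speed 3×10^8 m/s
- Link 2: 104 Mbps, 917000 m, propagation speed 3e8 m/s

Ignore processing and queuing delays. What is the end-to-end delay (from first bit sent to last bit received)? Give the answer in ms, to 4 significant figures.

L = 4800 bits.
Transmission delays (L/R per hop): 0.00705882, 0.0461538 ms; sum = 0.0532127 ms.
Propagation delays (d/s per hop): 0.11, 3.05667 ms; sum = 3.16667 ms.
End-to-end = 3.220 ms.

3.220 ms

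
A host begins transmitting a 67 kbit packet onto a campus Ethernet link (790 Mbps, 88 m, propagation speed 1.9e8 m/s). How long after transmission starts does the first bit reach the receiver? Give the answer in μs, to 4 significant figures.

0.4632 μs

First bit experiences only propagation delay: d/s = 88/190000000 = 0.4632 μs.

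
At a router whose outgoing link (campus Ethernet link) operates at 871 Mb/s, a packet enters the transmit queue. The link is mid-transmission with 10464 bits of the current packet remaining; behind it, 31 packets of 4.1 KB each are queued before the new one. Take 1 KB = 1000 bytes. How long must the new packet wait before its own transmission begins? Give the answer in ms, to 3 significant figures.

Each queued packet: L/R = 32800/871000000 = 0.0376579 ms.
31 queued → 1.16739 ms.
Plus remaining 10464 bits of current packet: 0.0120138 ms.
Queuing delay = 1.18 ms.

1.18 ms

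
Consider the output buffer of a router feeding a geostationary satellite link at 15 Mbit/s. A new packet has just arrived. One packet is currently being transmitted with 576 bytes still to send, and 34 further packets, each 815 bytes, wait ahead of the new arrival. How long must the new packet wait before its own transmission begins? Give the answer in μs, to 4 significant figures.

15090 μs

Each queued packet: L/R = 6520/15000000 = 434.667 μs.
34 queued → 14778.7 μs.
Plus remaining 4608 bits of current packet: 307.2 μs.
Queuing delay = 15090 μs.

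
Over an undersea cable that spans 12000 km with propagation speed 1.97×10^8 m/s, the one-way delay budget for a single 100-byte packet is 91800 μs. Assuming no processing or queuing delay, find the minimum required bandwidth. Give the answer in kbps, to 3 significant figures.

25.9 kbps

L = 800 bits.
Propagation delay = 12000000 / 197000000 = 60913.7 μs.
Transmission budget = 91800 − 60913.7 = 30886.3 μs.
R ≥ L / t_tx = 800 bits / 0.0308863 s = 25.9 kbps.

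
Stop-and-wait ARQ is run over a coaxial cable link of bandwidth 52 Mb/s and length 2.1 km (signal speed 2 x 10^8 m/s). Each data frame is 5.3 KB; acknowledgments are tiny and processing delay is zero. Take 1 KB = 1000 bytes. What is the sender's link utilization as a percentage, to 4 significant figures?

97.49 %

t_tx = L/R = 42400/52000000 = 0.000815385 s.
t_prop = 2100/200000000 = 1.05e-05 s; RTT = 2.1e-05 s.
Cycle = t_tx + RTT = 0.000836385 s.
Utilization = t_tx / cycle = 0.000815385/0.000836385 = 97.49 %.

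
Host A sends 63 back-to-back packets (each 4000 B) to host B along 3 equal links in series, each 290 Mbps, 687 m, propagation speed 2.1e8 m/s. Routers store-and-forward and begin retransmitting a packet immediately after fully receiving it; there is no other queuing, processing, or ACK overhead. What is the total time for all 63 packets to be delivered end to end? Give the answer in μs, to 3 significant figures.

Per-hop transmission t_tx = L/R = 32000/290000000 = 110.345 μs.
Per-hop propagation t_prop = 687/210000000 = 3.27143 μs.
Pipeline fill: first packet needs 3·t_tx to clear all hops; remaining 62 packets each add one t_tx.
Total = (3+63-1)·t_tx + 3·t_prop = 65·110.345 + 3·3.27143 = 7180 μs.

7180 μs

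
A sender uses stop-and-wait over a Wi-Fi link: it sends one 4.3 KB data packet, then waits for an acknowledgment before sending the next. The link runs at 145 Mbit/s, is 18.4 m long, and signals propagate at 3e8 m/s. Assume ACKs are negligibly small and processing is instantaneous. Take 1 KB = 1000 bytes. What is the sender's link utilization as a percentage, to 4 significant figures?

99.95 %

t_tx = L/R = 34400/145000000 = 0.000237241 s.
t_prop = 18.4/300000000 = 6.13333e-08 s; RTT = 1.22667e-07 s.
Cycle = t_tx + RTT = 0.000237364 s.
Utilization = t_tx / cycle = 0.000237241/0.000237364 = 99.95 %.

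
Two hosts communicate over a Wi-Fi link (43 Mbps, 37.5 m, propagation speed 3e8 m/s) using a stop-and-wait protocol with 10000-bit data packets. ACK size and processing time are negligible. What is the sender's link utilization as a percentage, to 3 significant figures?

99.9 %

t_tx = L/R = 10000/43000000 = 0.000232558 s.
t_prop = 37.5/300000000 = 1.25e-07 s; RTT = 2.5e-07 s.
Cycle = t_tx + RTT = 0.000232808 s.
Utilization = t_tx / cycle = 0.000232558/0.000232808 = 99.9 %.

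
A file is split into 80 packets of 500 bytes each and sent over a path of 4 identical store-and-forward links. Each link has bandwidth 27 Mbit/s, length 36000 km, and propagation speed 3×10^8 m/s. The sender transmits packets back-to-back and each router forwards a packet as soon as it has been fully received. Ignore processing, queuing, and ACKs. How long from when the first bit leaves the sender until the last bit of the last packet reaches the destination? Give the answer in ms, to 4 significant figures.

492.3 ms

Per-hop transmission t_tx = L/R = 4000/27000000 = 0.148148 ms.
Per-hop propagation t_prop = 36000000/300000000 = 120 ms.
Pipeline fill: first packet needs 4·t_tx to clear all hops; remaining 79 packets each add one t_tx.
Total = (4+80-1)·t_tx + 4·t_prop = 83·0.148148 + 4·120 = 492.3 ms.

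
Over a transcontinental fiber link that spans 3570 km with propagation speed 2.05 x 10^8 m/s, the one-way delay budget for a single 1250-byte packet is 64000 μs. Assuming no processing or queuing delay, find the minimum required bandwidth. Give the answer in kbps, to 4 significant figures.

L = 10000 bits.
Propagation delay = 3570000 / 2.05e+08 = 17414.6 μs.
Transmission budget = 64000 − 17414.6 = 46585.4 μs.
R ≥ L / t_tx = 10000 bits / 0.0465854 s = 214.7 kbps.

214.7 kbps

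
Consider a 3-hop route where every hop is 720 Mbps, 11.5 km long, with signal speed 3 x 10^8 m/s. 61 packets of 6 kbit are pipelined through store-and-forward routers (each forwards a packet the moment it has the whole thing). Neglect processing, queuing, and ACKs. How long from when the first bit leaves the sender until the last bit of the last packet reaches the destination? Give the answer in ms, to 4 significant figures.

Per-hop transmission t_tx = L/R = 6000/720000000 = 0.00833333 ms.
Per-hop propagation t_prop = 11500/300000000 = 0.0383333 ms.
Pipeline fill: first packet needs 3·t_tx to clear all hops; remaining 60 packets each add one t_tx.
Total = (3+61-1)·t_tx + 3·t_prop = 63·0.00833333 + 3·0.0383333 = 0.6400 ms.

0.6400 ms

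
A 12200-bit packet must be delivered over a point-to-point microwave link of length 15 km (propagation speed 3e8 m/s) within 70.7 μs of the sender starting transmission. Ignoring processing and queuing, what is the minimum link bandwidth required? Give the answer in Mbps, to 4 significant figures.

589.4 Mbps

Propagation delay = 15000 / 300000000 = 50 μs.
Transmission budget = 70.7 − 50 = 20.7 μs.
R ≥ L / t_tx = 12200 bits / 2.07e-05 s = 589.4 Mbps.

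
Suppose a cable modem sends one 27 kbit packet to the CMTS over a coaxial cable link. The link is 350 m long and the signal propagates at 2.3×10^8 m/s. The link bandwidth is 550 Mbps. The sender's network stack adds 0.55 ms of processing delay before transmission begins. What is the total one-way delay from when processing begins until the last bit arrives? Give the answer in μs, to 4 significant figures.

L = 27000 bits.
Transmission delay = L/R = 27000 / 550000000 = 49.0909 μs.
Propagation delay = d/s = 350 m / 2.3e+08 m/s = 1.52174 μs.
Plus processing delay 0.55 ms = 550 μs.
Total = 600.6 μs.

600.6 μs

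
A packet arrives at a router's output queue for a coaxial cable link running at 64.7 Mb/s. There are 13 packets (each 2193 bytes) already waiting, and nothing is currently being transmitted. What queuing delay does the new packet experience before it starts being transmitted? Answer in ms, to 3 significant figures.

Each queued packet: L/R = 17544/64700000 = 0.271159 ms.
13 queued → 3.52507 ms.
Queuing delay = 3.53 ms.

3.53 ms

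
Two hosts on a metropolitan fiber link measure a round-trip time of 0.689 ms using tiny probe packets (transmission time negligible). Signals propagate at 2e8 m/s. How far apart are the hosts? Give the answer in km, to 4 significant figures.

68.90 km

One-way propagation = RTT/2 = 0.3445 ms.
d = s × t = 200000000 × 0.0003445 = 68.90 km.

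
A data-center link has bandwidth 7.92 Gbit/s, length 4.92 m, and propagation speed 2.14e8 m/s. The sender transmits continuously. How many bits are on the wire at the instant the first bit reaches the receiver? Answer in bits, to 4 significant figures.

Propagation delay = 4.92 / 214000000 = 2.29907e-08 s.
BDP = R × t_prop = 7920000000 × 2.29907e-08 = 182.086 bits.

182.1 bits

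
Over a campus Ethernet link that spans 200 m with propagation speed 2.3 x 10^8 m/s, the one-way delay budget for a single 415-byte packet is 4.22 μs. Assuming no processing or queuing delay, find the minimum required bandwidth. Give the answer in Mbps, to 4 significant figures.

990.9 Mbps

L = 3320 bits.
Propagation delay = 200 / 2.3e+08 = 0.869565 μs.
Transmission budget = 4.22 − 0.869565 = 3.35043 μs.
R ≥ L / t_tx = 3320 bits / 3.35043e-06 s = 990.9 Mbps.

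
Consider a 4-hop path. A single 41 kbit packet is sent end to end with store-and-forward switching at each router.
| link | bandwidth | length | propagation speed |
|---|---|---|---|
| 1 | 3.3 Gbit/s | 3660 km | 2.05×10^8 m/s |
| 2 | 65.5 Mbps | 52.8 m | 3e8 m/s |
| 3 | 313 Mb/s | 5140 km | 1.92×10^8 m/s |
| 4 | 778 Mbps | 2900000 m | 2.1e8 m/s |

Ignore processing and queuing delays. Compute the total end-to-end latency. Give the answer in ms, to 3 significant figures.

L = 41000 bits.
Transmission delays (L/R per hop): 0.0124242, 0.625954, 0.13099, 0.0526992 ms; sum = 0.822068 ms.
Propagation delays (d/s per hop): 17.8537, 0.000176, 26.7708, 13.8095 ms; sum = 58.4342 ms.
End-to-end = 59.3 ms.

59.3 ms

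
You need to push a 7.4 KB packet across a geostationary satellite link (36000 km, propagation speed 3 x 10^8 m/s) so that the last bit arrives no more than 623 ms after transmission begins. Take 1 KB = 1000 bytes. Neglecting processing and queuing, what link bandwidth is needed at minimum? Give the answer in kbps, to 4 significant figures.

L = 59200 bits.
Propagation delay = 36000000 / 300000000 = 120 ms.
Transmission budget = 623 − 120 = 503 ms.
R ≥ L / t_tx = 59200 bits / 0.503 s = 117.7 kbps.

117.7 kbps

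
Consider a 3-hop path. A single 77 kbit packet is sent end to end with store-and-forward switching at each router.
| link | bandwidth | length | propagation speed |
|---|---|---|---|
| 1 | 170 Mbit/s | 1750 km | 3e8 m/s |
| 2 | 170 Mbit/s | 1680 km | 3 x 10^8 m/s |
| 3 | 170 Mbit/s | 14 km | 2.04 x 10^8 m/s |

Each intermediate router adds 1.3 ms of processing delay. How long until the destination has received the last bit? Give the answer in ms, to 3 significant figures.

15.5 ms

L = 77000 bits.
Transmission delay per hop = L/R = 77000/170000000 = 0.452941 ms; 3 hops → 1.35882 ms.
Propagation delays (d/s per hop): 5.83333, 5.6, 0.0686275 ms; sum = 11.502 ms.
Processing at 2 router(s): 2 × 1.3 ms = 2.6 ms.
End-to-end = 15.5 ms.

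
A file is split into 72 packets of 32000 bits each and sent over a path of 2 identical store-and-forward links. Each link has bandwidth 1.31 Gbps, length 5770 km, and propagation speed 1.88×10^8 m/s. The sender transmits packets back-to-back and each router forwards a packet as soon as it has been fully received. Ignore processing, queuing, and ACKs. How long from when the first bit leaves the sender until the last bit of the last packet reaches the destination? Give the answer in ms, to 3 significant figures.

Per-hop transmission t_tx = L/R = 32000/1310000000 = 0.0244275 ms.
Per-hop propagation t_prop = 5770000/188000000 = 30.6915 ms.
Pipeline fill: first packet needs 2·t_tx to clear all hops; remaining 71 packets each add one t_tx.
Total = (2+72-1)·t_tx + 2·t_prop = 73·0.0244275 + 2·30.6915 = 63.2 ms.

63.2 ms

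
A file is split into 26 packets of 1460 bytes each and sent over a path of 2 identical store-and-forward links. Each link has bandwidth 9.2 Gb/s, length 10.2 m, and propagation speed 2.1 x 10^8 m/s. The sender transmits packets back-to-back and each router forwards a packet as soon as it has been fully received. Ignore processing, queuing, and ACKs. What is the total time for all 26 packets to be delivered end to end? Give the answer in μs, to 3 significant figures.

Per-hop transmission t_tx = L/R = 11680/9200000000 = 1.26957 μs.
Per-hop propagation t_prop = 10.2/210000000 = 0.0485714 μs.
Pipeline fill: first packet needs 2·t_tx to clear all hops; remaining 25 packets each add one t_tx.
Total = (2+26-1)·t_tx + 2·t_prop = 27·1.26957 + 2·0.0485714 = 34.4 μs.

34.4 μs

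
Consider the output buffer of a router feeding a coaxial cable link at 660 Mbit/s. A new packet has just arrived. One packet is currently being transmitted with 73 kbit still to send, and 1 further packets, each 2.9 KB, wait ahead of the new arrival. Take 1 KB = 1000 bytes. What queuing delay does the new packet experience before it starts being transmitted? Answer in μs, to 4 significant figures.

145.8 μs

Each queued packet: L/R = 23200/660000000 = 35.1515 μs.
1 queued → 35.1515 μs.
Plus remaining 73000 bits of current packet: 110.606 μs.
Queuing delay = 145.8 μs.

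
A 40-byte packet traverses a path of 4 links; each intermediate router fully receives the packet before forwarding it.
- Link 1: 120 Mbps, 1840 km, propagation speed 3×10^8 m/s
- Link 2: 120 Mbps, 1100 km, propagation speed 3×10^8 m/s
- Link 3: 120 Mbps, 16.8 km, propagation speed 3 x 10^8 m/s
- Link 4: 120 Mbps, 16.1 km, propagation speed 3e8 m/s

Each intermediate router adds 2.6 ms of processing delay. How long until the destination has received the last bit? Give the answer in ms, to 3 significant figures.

17.7 ms

L = 40 × 8 = 320 bits.
Transmission delay per hop = L/R = 320/120000000 = 0.00266667 ms; 4 hops → 0.0106667 ms.
Propagation delays (d/s per hop): 6.13333, 3.66667, 0.056, 0.0536667 ms; sum = 9.90967 ms.
Processing at 3 router(s): 3 × 2.6 ms = 7.8 ms.
End-to-end = 17.7 ms.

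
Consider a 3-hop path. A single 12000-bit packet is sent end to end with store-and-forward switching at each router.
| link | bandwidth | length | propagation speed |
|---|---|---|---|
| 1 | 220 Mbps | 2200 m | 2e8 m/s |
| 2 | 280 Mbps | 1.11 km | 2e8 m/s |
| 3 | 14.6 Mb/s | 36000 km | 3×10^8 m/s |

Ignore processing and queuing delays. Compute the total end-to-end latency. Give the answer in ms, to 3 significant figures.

121 ms

Transmission delays (L/R per hop): 0.0545455, 0.0428571, 0.821918 ms; sum = 0.91932 ms.
Propagation delays (d/s per hop): 0.011, 0.00555, 120 ms; sum = 120.017 ms.
End-to-end = 121 ms.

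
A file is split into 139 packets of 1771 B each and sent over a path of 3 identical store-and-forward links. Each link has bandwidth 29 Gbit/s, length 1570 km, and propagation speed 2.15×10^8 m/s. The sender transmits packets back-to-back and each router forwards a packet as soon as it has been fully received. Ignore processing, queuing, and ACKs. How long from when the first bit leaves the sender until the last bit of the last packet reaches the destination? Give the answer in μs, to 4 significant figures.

Per-hop transmission t_tx = L/R = 14168/29000000000 = 0.488552 μs.
Per-hop propagation t_prop = 1570000/215000000 = 7302.33 μs.
Pipeline fill: first packet needs 3·t_tx to clear all hops; remaining 138 packets each add one t_tx.
Total = (3+139-1)·t_tx + 3·t_prop = 141·0.488552 + 3·7302.33 = 21980 μs.

21980 μs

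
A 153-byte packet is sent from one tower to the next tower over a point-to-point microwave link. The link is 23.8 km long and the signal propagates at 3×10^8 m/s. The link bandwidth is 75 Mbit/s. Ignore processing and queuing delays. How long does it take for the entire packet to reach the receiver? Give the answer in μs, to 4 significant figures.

L = 153 × 8 = 1224 bits.
Transmission delay = L/R = 1224 / 75000000 = 16.32 μs.
Propagation delay = d/s = 23800 m / 300000000 m/s = 79.3333 μs.
Total = 95.65 μs.

95.65 μs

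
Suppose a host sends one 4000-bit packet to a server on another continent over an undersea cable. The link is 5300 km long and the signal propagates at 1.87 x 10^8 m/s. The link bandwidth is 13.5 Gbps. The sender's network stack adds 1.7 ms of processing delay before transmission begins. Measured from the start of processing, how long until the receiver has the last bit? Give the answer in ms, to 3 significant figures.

30.0 ms

Transmission delay = L/R = 4000 / 13500000000 = 0.000296296 ms.
Propagation delay = d/s = 5300000 m / 187000000 m/s = 28.3422 ms.
Plus processing delay 1.7 ms = 1.7 ms.
Total = 30.0 ms.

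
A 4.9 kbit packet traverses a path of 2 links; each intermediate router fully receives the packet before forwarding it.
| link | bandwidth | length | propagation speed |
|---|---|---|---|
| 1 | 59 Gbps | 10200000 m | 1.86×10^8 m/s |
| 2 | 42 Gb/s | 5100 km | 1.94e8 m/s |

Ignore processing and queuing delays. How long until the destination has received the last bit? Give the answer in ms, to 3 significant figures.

L = 4900 bits.
Transmission delays (L/R per hop): 8.30508e-05, 0.000116667 ms; sum = 0.000199718 ms.
Propagation delays (d/s per hop): 54.8387, 26.2887 ms; sum = 81.1274 ms.
End-to-end = 81.1 ms.

81.1 ms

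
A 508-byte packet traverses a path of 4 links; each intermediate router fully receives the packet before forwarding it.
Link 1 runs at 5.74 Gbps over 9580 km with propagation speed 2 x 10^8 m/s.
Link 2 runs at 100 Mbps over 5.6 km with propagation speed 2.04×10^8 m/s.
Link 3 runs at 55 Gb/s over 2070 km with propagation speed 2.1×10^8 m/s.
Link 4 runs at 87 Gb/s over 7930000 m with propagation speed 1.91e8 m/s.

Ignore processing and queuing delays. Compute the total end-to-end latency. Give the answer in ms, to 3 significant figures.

99.3 ms

L = 508 × 8 = 4064 bits.
Transmission delays (L/R per hop): 0.000708014, 0.04064, 7.38909e-05, 4.67126e-05 ms; sum = 0.0414686 ms.
Propagation delays (d/s per hop): 47.9, 0.027451, 9.85714, 41.5183 ms; sum = 99.3029 ms.
End-to-end = 99.3 ms.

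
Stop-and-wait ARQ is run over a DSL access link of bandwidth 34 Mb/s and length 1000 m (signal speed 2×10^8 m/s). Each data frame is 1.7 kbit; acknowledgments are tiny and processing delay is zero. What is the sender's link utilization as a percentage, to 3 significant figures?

83.3 %

t_tx = L/R = 1700/34000000 = 5e-05 s.
t_prop = 1000/200000000 = 5e-06 s; RTT = 1e-05 s.
Cycle = t_tx + RTT = 6e-05 s.
Utilization = t_tx / cycle = 5e-05/6e-05 = 83.3 %.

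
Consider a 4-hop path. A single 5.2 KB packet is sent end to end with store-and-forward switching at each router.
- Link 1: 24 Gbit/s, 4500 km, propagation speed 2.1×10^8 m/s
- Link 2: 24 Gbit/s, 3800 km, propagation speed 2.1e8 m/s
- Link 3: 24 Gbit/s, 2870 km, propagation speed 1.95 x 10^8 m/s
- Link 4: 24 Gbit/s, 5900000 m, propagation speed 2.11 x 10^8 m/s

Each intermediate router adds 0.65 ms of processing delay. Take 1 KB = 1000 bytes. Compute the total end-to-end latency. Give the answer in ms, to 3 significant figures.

L = 41600 bits.
Transmission delay per hop = L/R = 41600/24000000000 = 0.00173333 ms; 4 hops → 0.00693333 ms.
Propagation delays (d/s per hop): 21.4286, 18.0952, 14.7179, 27.9621 ms; sum = 82.2038 ms.
Processing at 3 router(s): 3 × 0.65 ms = 1.95 ms.
End-to-end = 84.2 ms.

84.2 ms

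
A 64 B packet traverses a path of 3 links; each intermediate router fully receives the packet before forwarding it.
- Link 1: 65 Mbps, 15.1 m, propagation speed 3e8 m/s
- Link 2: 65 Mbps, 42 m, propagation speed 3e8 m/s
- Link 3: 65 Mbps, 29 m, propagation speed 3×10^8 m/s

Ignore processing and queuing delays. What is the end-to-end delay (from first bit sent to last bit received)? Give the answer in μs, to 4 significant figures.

L = 64 × 8 = 512 bits.
Transmission delay per hop = L/R = 512/65000000 = 7.87692 μs; 3 hops → 23.6308 μs.
Propagation delays (d/s per hop): 0.0503333, 0.14, 0.0966667 μs; sum = 0.287 μs.
End-to-end = 23.92 μs.

23.92 μs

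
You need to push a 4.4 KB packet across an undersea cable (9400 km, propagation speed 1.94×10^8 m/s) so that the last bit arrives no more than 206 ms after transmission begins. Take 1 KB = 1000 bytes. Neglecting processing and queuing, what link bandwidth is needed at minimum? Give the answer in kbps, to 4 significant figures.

223.4 kbps

L = 35200 bits.
Propagation delay = 9400000 / 194000000 = 48.4536 ms.
Transmission budget = 206 − 48.4536 = 157.546 ms.
R ≥ L / t_tx = 35200 bits / 0.157546 s = 223.4 kbps.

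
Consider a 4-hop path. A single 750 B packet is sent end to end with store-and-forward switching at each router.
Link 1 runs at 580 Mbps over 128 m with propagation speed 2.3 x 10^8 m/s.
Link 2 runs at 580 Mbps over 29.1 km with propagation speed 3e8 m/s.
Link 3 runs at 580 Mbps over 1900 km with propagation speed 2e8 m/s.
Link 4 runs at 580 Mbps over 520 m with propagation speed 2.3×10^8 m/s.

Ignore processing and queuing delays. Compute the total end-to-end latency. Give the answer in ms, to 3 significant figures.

L = 750 × 8 = 6000 bits.
Transmission delay per hop = L/R = 6000/580000000 = 0.0103448 ms; 4 hops → 0.0413793 ms.
Propagation delays (d/s per hop): 0.000556522, 0.097, 9.5, 0.00226087 ms; sum = 9.59982 ms.
End-to-end = 9.64 ms.

9.64 ms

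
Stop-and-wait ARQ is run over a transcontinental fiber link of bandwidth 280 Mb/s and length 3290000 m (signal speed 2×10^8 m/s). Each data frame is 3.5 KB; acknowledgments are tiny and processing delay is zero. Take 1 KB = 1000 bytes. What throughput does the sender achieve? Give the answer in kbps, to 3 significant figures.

848 kbps

t_tx = L/R = 28000/280000000 = 0.0001 s.
t_prop = 3290000/200000000 = 0.01645 s; RTT = 0.0329 s.
Cycle = t_tx + RTT = 0.033 s.
Throughput = L / cycle = 28000 / 0.033 = 848 kbps.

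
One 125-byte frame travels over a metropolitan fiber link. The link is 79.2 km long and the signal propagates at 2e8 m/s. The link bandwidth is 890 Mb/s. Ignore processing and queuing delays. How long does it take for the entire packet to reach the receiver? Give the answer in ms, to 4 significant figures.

0.3971 ms

L = 125 × 8 = 1000 bits.
Transmission delay = L/R = 1000 / 890000000 = 0.0011236 ms.
Propagation delay = d/s = 79200 m / 200000000 m/s = 0.396 ms.
Total = 0.3971 ms.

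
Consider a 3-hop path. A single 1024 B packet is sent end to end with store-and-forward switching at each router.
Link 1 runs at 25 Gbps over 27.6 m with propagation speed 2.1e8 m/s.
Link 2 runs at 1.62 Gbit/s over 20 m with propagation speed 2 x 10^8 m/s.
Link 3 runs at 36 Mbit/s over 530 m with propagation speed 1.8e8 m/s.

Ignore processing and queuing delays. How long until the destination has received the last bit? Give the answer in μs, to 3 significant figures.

236 μs

L = 1024 × 8 = 8192 bits.
Transmission delays (L/R per hop): 0.32768, 5.05679, 227.556 μs; sum = 232.94 μs.
Propagation delays (d/s per hop): 0.131429, 0.1, 2.94444 μs; sum = 3.17587 μs.
End-to-end = 236 μs.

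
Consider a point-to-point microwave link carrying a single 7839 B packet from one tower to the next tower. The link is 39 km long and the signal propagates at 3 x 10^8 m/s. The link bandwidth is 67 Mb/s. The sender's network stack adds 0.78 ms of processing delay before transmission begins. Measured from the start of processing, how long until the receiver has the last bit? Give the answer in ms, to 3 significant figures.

1.85 ms

L = 7839 × 8 = 62712 bits.
Transmission delay = L/R = 62712 / 67000000 = 0.936 ms.
Propagation delay = d/s = 39000 m / 300000000 m/s = 0.13 ms.
Plus processing delay 0.78 ms = 0.78 ms.
Total = 1.85 ms.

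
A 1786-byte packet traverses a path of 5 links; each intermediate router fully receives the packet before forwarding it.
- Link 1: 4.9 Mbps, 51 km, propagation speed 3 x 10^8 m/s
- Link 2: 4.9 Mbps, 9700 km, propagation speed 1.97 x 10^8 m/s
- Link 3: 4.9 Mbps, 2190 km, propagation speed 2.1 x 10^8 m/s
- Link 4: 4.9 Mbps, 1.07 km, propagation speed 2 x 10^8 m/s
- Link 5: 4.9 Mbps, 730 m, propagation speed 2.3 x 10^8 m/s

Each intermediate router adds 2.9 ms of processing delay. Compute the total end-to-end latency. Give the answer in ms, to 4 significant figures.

86.03 ms

L = 1786 × 8 = 14288 bits.
Transmission delay per hop = L/R = 14288/4900000 = 2.91592 ms; 5 hops → 14.5796 ms.
Propagation delays (d/s per hop): 0.17, 49.2386, 10.4286, 0.00535, 0.00317391 ms; sum = 59.8457 ms.
Processing at 4 router(s): 4 × 2.9 ms = 11.6 ms.
End-to-end = 86.03 ms.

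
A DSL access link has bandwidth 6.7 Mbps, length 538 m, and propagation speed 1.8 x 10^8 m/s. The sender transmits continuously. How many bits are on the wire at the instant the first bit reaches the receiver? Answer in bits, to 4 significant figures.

Propagation delay = 538 / 180000000 = 2.98889e-06 s.
BDP = R × t_prop = 6700000 × 2.98889e-06 = 20.0256 bits.

20.03 bits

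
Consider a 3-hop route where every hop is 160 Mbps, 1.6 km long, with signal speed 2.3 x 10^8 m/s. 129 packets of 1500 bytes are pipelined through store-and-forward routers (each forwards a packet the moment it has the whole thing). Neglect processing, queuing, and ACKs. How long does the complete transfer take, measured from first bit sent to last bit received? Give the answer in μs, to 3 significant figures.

9850 μs

Per-hop transmission t_tx = L/R = 12000/160000000 = 75 μs.
Per-hop propagation t_prop = 1600/2.3e+08 = 6.95652 μs.
Pipeline fill: first packet needs 3·t_tx to clear all hops; remaining 128 packets each add one t_tx.
Total = (3+129-1)·t_tx + 3·t_prop = 131·75 + 3·6.95652 = 9850 μs.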